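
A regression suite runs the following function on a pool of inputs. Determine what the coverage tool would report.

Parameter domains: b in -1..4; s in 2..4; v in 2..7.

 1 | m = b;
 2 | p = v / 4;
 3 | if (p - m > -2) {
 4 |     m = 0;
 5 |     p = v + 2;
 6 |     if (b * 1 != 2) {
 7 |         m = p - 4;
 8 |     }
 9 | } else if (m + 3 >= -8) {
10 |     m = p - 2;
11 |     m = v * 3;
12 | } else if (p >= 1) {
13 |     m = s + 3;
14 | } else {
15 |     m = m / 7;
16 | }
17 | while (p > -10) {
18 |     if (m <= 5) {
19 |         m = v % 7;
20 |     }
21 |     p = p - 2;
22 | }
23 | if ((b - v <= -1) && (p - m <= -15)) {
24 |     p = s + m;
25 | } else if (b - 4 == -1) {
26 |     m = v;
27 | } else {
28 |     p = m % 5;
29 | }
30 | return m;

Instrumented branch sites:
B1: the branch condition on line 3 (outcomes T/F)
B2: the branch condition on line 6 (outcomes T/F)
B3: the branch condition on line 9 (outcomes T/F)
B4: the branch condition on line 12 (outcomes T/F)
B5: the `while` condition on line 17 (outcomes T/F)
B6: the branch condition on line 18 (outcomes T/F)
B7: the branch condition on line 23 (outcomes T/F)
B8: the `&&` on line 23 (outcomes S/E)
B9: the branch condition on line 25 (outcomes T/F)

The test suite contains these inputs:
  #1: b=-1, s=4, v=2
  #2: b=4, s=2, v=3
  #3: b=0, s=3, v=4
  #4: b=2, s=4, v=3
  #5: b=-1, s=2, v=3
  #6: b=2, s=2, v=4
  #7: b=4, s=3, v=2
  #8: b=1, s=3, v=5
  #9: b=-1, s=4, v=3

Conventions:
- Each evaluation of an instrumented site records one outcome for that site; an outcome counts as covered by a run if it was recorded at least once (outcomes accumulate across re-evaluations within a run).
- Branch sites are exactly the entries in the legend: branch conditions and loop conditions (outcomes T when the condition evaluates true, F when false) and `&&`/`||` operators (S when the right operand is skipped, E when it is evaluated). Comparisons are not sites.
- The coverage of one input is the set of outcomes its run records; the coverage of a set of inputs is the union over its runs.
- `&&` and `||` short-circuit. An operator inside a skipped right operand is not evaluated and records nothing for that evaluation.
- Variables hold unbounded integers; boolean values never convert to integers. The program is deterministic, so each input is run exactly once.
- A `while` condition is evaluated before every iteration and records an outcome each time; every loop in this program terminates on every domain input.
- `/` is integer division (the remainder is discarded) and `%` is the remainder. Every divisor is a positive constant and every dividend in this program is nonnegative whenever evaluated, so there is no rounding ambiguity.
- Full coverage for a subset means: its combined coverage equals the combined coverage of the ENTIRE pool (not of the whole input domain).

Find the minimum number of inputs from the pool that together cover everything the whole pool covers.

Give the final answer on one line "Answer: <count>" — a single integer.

run #1 (b=-1, s=4, v=2) runs B1->T, B2->T, B5->T, B6->T, B5->T, B6->T, B5->T, B6->T, B5->T, B6->T, B5->T, B6->T, B5->T, B6->T, ...; records B1=T, B2=T, B5=T, B5=F, B6=T, B7=F, B8=E, B9=F
run #2 (b=4, s=2, v=3) runs B1->F, B3->T, B5->T, B6->F, B5->T, B6->F, B5->T, B6->F, B5->T, B6->F, B5->T, B6->F, B5->F, B8->S, ...; records B1=F, B3=T, B5=T, B5=F, B6=F, B7=F, B8=S, B9=F
run #3 (b=0, s=3, v=4) runs B1->T, B2->T, B5->T, B6->T, B5->T, B6->T, B5->T, B6->T, B5->T, B6->T, B5->T, B6->T, B5->T, B6->T, ...; records B1=T, B2=T, B5=T, B5=F, B6=T, B7=F, B8=E, B9=F
run #4 (b=2, s=4, v=3) runs B1->F, B3->T, B5->T, B6->F, B5->T, B6->F, B5->T, B6->F, B5->T, B6->F, B5->T, B6->F, B5->F, B8->E, ...; records B1=F, B3=T, B5=T, B5=F, B6=F, B7=T, B8=E
run #5 (b=-1, s=2, v=3) runs B1->T, B2->T, B5->T, B6->T, B5->T, B6->T, B5->T, B6->T, B5->T, B6->T, B5->T, B6->T, B5->T, B6->T, ...; records B1=T, B2=T, B5=T, B5=F, B6=T, B7=F, B8=E, B9=F
run #6 (b=2, s=2, v=4) runs B1->T, B2->F, B5->T, B6->T, B5->T, B6->T, B5->T, B6->T, B5->T, B6->T, B5->T, B6->T, B5->T, B6->T, ...; records B1=T, B2=F, B5=T, B5=F, B6=T, B7=F, B8=E, B9=F
run #7 (b=4, s=3, v=2) runs B1->F, B3->T, B5->T, B6->F, B5->T, B6->F, B5->T, B6->F, B5->T, B6->F, B5->T, B6->F, B5->F, B8->S, ...; records B1=F, B3=T, B5=T, B5=F, B6=F, B7=F, B8=S, B9=F
run #8 (b=1, s=3, v=5) runs B1->T, B2->T, B5->T, B6->T, B5->T, B6->T, B5->T, B6->T, B5->T, B6->T, B5->T, B6->T, B5->T, B6->T, ...; records B1=T, B2=T, B5=T, B5=F, B6=T, B7=T, B8=E
run #9 (b=-1, s=4, v=3) runs B1->T, B2->T, B5->T, B6->T, B5->T, B6->T, B5->T, B6->T, B5->T, B6->T, B5->T, B6->T, B5->T, B6->T, ...; records B1=T, B2=T, B5=T, B5=F, B6=T, B7=F, B8=E, B9=F
union over all inputs: B1=T, B1=F, B2=T, B2=F, B3=T, B5=T, B5=F, B6=T, B6=F, B7=T, B7=F, B8=S, B8=E, B9=F (14 outcomes)
every size-1 subset falls short of the 14 outcomes (best: 8/14)
every size-2 subset falls short of the 14 outcomes (best: 13/14)
the canonical winner is {2, 6, 8}: size 3, full 14-outcome coverage, earliest index list among size-3 covers

Answer: 3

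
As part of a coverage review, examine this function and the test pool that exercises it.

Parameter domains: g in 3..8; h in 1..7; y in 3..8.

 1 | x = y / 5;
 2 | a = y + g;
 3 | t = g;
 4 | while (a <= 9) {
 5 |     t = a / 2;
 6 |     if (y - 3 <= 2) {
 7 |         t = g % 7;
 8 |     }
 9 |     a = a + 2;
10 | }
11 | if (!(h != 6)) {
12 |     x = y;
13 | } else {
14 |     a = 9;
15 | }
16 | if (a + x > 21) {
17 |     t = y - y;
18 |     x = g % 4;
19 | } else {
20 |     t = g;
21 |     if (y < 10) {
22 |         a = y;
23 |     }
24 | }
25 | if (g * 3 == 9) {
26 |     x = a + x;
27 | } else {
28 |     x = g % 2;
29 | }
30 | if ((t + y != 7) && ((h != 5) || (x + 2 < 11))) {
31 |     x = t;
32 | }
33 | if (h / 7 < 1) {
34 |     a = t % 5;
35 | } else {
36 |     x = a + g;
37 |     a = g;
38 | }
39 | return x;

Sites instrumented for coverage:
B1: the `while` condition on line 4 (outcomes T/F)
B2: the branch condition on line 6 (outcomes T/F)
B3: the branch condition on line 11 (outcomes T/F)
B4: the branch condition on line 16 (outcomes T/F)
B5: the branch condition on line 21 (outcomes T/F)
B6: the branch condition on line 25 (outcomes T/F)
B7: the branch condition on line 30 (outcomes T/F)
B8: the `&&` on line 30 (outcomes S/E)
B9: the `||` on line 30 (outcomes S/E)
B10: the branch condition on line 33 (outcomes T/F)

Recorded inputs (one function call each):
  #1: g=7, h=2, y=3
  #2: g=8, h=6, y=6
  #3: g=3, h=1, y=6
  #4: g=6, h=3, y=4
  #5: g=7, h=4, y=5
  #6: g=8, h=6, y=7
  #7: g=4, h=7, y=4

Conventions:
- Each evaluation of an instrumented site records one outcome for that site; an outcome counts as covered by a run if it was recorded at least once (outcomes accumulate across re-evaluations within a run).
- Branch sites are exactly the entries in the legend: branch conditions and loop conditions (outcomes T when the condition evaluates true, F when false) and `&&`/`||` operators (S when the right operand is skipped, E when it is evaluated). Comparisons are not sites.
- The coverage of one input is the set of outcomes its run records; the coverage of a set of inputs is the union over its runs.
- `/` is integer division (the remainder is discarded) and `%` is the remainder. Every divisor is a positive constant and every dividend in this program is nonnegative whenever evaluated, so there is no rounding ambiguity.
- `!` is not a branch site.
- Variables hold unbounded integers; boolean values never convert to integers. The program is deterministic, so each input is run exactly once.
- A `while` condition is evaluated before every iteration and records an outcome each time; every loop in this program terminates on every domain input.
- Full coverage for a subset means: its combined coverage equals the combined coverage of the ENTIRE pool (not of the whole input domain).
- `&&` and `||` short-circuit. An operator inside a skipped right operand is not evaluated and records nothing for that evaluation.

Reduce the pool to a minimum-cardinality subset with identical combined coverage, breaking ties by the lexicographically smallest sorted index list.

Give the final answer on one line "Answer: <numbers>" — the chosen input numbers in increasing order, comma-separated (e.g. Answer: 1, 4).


input #1 (g=7, h=2, y=3): events B1->F, B3->F, B4->F, B5->T, B6->F, B8->E, B9->S, B7->T, B10->T; covers B1=F, B3=F, B4=F, B5=T, B6=F, B7=T, B8=E, B9=S, B10=T
input #2 (g=8, h=6, y=6): events B1->F, B3->T, B4->F, B5->T, B6->F, B8->E, B9->S, B7->T, B10->T; covers B1=F, B3=T, B4=F, B5=T, B6=F, B7=T, B8=E, B9=S, B10=T
input #3 (g=3, h=1, y=6): events B1->T, B2->F, B1->F, B3->F, B4->F, B5->T, B6->T, B8->E, B9->S, B7->T, B10->T; covers B1=T, B1=F, B2=F, B3=F, B4=F, B5=T, B6=T, B7=T, B8=E, B9=S, B10=T
input #4 (g=6, h=3, y=4): events B1->F, B3->F, B4->F, B5->T, B6->F, B8->E, B9->S, B7->T, B10->T; covers B1=F, B3=F, B4=F, B5=T, B6=F, B7=T, B8=E, B9=S, B10=T
input #5 (g=7, h=4, y=5): events B1->F, B3->F, B4->F, B5->T, B6->F, B8->E, B9->S, B7->T, B10->T; covers B1=F, B3=F, B4=F, B5=T, B6=F, B7=T, B8=E, B9=S, B10=T
input #6 (g=8, h=6, y=7): events B1->F, B3->T, B4->T, B6->F, B8->S, B7->F, B10->T; covers B1=F, B3=T, B4=T, B6=F, B7=F, B8=S, B10=T
input #7 (g=4, h=7, y=4): events B1->T, B2->T, B1->F, B3->F, B4->F, B5->T, B6->F, B8->E, B9->S, B7->T, B10->F; covers B1=T, B1=F, B2=T, B3=F, B4=F, B5=T, B6=F, B7=T, B8=E, B9=S, B10=F
pool-wide coverage (18 outcomes): B1=T, B1=F, B2=T, B2=F, B3=T, B3=F, B4=T, B4=F, B5=T, B6=T, B6=F, B7=T, B7=F, B8=S, B8=E, B9=S, B10=T, B10=F
no size-1 subset reaches all 18 outcomes (best union: 11/18)
no size-2 subset reaches all 18 outcomes (best union: 16/18)
inputs {3, 6, 7} (size 3) cover everything; no size-3 subset with a lexicographically smaller index list covers all 18
Answer: 3, 6, 7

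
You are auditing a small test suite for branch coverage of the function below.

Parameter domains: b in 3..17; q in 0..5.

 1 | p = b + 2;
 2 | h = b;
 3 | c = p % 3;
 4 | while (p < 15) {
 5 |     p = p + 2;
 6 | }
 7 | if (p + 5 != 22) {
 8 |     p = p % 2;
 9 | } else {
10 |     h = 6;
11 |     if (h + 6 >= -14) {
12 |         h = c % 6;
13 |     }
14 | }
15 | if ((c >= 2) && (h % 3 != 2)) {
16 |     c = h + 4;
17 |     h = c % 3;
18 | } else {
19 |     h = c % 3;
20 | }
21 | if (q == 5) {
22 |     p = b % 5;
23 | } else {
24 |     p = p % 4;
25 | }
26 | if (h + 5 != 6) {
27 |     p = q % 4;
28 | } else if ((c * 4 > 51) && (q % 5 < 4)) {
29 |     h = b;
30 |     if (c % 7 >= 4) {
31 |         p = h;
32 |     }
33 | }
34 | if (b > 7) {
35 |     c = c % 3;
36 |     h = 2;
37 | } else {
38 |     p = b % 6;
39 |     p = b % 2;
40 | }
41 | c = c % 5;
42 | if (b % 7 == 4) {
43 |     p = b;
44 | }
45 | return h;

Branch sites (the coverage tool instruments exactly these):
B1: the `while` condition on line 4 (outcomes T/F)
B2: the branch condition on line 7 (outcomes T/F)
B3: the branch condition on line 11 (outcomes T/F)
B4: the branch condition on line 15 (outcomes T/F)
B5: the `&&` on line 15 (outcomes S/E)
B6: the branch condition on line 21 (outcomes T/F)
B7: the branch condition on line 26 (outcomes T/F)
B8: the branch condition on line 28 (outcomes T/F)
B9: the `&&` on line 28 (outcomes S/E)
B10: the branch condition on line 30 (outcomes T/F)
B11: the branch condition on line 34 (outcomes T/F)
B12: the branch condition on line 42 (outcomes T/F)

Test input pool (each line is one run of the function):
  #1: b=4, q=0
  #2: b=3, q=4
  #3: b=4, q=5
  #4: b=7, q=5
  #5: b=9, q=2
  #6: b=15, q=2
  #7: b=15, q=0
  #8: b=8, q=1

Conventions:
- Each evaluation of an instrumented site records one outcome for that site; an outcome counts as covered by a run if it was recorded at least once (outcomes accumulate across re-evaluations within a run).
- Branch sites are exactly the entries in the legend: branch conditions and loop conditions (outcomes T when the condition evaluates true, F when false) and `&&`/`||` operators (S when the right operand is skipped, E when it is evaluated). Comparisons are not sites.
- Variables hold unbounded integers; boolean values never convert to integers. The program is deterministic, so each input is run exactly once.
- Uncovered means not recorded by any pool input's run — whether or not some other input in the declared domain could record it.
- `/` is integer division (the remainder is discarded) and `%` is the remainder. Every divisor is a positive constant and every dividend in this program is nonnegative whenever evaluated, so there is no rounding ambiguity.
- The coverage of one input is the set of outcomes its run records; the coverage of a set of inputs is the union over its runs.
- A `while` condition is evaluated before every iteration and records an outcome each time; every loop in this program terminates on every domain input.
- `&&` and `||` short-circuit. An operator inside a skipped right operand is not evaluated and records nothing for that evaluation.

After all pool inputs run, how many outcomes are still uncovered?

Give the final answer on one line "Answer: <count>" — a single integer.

test 1 (b=4, q=0) fires B1->T, B1->T, B1->T, B1->T, B1->T, B1->F, B2->T, B5->S, B4->F, B6->F, B7->T, B11->F, B12->T; hits B1=T, B1=F, B2=T, B4=F, B5=S, B6=F, B7=T, B11=F, B12=T
test 2 (b=3, q=4) fires B1->T, B1->T, B1->T, B1->T, B1->T, B1->F, B2->T, B5->E, B4->T, B6->F, B7->F, B9->S, B8->F, B11->F, ...; hits B1=T, B1=F, B2=T, B4=T, B5=E, B6=F, B7=F, B8=F, B9=S, B11=F, B12=F
test 3 (b=4, q=5) fires B1->T, B1->T, B1->T, B1->T, B1->T, B1->F, B2->T, B5->S, B4->F, B6->T, B7->T, B11->F, B12->T; hits B1=T, B1=F, B2=T, B4=F, B5=S, B6=T, B7=T, B11=F, B12=T
test 4 (b=7, q=5) fires B1->T, B1->T, B1->T, B1->F, B2->T, B5->S, B4->F, B6->T, B7->T, B11->F, B12->F; hits B1=T, B1=F, B2=T, B4=F, B5=S, B6=T, B7=T, B11=F, B12=F
test 5 (b=9, q=2) fires B1->T, B1->T, B1->F, B2->T, B5->E, B4->T, B6->F, B7->F, B9->E, B8->T, B10->T, B11->T, B12->F; hits B1=T, B1=F, B2=T, B4=T, B5=E, B6=F, B7=F, B8=T, B9=E, B10=T, B11=T, B12=F
test 6 (b=15, q=2) fires B1->F, B2->F, B3->T, B5->E, B4->F, B6->F, B7->T, B11->T, B12->F; hits B1=F, B2=F, B3=T, B4=F, B5=E, B6=F, B7=T, B11=T, B12=F
test 7 (b=15, q=0) fires B1->F, B2->F, B3->T, B5->E, B4->F, B6->F, B7->T, B11->T, B12->F; hits B1=F, B2=F, B3=T, B4=F, B5=E, B6=F, B7=T, B11=T, B12=F
test 8 (b=8, q=1) fires B1->T, B1->T, B1->T, B1->F, B2->T, B5->S, B4->F, B6->F, B7->F, B9->S, B8->F, B11->T, B12->F; hits B1=T, B1=F, B2=T, B4=F, B5=S, B6=F, B7=F, B8=F, B9=S, B11=T, B12=F
union over the pool: B1=T, B1=F, B2=T, B2=F, B3=T, B4=T, B4=F, B5=S, B5=E, B6=T, B6=F, B7=T, B7=F, B8=T, B8=F, B9=S, B9=E, B10=T, B11=T, B11=F, B12=T, B12=F
uncovered (2 of 24): B3=F, B10=F

Answer: 2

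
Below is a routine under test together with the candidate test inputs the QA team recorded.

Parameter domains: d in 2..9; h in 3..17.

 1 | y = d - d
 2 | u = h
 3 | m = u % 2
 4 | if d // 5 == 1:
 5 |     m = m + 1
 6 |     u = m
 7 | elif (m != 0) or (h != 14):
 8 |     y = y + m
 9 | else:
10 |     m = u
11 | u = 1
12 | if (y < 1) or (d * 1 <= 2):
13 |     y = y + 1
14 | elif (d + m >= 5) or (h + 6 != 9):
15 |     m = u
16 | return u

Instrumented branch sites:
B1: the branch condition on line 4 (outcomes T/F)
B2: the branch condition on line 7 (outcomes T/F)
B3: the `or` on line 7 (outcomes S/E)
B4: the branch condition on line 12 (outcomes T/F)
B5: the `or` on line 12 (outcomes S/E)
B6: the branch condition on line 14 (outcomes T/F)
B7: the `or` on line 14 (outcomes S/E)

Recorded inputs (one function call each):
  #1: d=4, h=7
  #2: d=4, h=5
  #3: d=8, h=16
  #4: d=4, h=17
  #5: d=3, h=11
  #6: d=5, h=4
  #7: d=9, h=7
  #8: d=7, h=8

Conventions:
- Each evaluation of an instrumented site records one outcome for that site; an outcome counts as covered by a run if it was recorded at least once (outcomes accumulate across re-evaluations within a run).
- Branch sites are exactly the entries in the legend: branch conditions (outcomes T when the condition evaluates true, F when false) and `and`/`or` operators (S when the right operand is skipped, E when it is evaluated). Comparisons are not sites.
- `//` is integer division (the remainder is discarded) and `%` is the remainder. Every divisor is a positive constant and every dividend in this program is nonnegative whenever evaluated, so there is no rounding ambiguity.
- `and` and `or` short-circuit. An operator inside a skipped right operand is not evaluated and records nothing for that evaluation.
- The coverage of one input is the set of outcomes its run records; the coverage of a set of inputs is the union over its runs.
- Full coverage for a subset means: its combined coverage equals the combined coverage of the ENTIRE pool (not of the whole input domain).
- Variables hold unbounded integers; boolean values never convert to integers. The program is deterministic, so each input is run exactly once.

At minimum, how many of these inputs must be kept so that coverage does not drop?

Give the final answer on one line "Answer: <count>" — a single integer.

test 1 (d=4, h=7) fires B1->F, B3->S, B2->T, B5->E, B4->F, B7->S, B6->T; hits B1=F, B2=T, B3=S, B4=F, B5=E, B6=T, B7=S
test 2 (d=4, h=5) fires B1->F, B3->S, B2->T, B5->E, B4->F, B7->S, B6->T; hits B1=F, B2=T, B3=S, B4=F, B5=E, B6=T, B7=S
test 3 (d=8, h=16) fires B1->T, B5->S, B4->T; hits B1=T, B4=T, B5=S
test 4 (d=4, h=17) fires B1->F, B3->S, B2->T, B5->E, B4->F, B7->S, B6->T; hits B1=F, B2=T, B3=S, B4=F, B5=E, B6=T, B7=S
test 5 (d=3, h=11) fires B1->F, B3->S, B2->T, B5->E, B4->F, B7->E, B6->T; hits B1=F, B2=T, B3=S, B4=F, B5=E, B6=T, B7=E
test 6 (d=5, h=4) fires B1->T, B5->S, B4->T; hits B1=T, B4=T, B5=S
test 7 (d=9, h=7) fires B1->T, B5->S, B4->T; hits B1=T, B4=T, B5=S
test 8 (d=7, h=8) fires B1->T, B5->S, B4->T; hits B1=T, B4=T, B5=S
pool-wide coverage (11 outcomes): B1=T, B1=F, B2=T, B3=S, B4=T, B4=F, B5=S, B5=E, B6=T, B7=S, B7=E
every size-1 subset falls short of the 11 outcomes (best: 7/11)
every size-2 subset falls short of the 11 outcomes (best: 10/11)
at size 3, {1, 3, 5} reaches all 11 outcomes; every lexicographically earlier size-3 subset fails

Answer: 3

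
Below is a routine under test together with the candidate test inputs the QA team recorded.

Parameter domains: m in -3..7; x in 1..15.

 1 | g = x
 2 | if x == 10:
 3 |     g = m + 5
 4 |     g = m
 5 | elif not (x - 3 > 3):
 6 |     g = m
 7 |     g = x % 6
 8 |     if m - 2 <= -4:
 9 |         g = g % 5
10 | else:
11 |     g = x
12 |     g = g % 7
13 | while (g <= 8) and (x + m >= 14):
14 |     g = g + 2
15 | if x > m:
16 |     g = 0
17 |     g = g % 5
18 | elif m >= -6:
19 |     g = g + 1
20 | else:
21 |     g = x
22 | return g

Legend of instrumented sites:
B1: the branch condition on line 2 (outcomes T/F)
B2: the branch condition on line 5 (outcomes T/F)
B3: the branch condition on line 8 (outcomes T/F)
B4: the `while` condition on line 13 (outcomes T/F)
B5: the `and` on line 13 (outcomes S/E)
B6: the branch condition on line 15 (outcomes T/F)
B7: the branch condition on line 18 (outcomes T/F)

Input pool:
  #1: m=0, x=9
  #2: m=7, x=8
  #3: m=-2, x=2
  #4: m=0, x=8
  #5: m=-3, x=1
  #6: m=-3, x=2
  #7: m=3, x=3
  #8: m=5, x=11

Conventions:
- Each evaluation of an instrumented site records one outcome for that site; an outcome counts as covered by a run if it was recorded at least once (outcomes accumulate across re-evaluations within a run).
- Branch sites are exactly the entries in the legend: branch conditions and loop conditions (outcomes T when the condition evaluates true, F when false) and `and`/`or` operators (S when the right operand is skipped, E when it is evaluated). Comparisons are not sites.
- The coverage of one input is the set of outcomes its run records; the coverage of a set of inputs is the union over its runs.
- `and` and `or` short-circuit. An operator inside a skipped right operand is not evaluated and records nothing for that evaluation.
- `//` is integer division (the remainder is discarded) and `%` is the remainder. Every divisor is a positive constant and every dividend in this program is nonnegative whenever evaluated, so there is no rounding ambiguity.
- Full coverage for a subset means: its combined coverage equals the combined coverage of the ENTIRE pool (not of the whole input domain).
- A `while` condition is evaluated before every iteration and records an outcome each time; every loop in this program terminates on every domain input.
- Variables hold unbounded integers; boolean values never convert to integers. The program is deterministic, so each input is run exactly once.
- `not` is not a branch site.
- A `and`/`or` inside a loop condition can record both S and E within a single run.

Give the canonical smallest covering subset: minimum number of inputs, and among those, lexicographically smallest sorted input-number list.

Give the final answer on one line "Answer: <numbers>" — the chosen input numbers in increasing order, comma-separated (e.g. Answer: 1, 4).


input #1 (m=0, x=9): events B1->F, B2->F, B5->E, B4->F, B6->T; covers B1=F, B2=F, B4=F, B5=E, B6=T
input #2 (m=7, x=8): events B1->F, B2->F, B5->E, B4->T, B5->E, B4->T, B5->E, B4->T, B5->E, B4->T, B5->S, B4->F, B6->T; covers B1=F, B2=F, B4=T, B4=F, B5=S, B5=E, B6=T
input #3 (m=-2, x=2): events B1->F, B2->T, B3->T, B5->E, B4->F, B6->T; covers B1=F, B2=T, B3=T, B4=F, B5=E, B6=T
input #4 (m=0, x=8): events B1->F, B2->F, B5->E, B4->F, B6->T; covers B1=F, B2=F, B4=F, B5=E, B6=T
input #5 (m=-3, x=1): events B1->F, B2->T, B3->T, B5->E, B4->F, B6->T; covers B1=F, B2=T, B3=T, B4=F, B5=E, B6=T
input #6 (m=-3, x=2): events B1->F, B2->T, B3->T, B5->E, B4->F, B6->T; covers B1=F, B2=T, B3=T, B4=F, B5=E, B6=T
input #7 (m=3, x=3): events B1->F, B2->T, B3->F, B5->E, B4->F, B6->F, B7->T; covers B1=F, B2=T, B3=F, B4=F, B5=E, B6=F, B7=T
input #8 (m=5, x=11): events B1->F, B2->F, B5->E, B4->T, B5->E, B4->T, B5->E, B4->T, B5->S, B4->F, B6->T; covers B1=F, B2=F, B4=T, B4=F, B5=S, B5=E, B6=T
the full pool covers 12 outcomes: B1=F, B2=T, B2=F, B3=T, B3=F, B4=T, B4=F, B5=S, B5=E, B6=T, B6=F, B7=T
every size-1 subset falls short of the 12 outcomes (best: 7/12)
every size-2 subset falls short of the 12 outcomes (best: 11/12)
size 3: inputs {2, 3, 7} cover all 12 outcomes, and no lexicographically smaller subset of this size does
Answer: 2, 3, 7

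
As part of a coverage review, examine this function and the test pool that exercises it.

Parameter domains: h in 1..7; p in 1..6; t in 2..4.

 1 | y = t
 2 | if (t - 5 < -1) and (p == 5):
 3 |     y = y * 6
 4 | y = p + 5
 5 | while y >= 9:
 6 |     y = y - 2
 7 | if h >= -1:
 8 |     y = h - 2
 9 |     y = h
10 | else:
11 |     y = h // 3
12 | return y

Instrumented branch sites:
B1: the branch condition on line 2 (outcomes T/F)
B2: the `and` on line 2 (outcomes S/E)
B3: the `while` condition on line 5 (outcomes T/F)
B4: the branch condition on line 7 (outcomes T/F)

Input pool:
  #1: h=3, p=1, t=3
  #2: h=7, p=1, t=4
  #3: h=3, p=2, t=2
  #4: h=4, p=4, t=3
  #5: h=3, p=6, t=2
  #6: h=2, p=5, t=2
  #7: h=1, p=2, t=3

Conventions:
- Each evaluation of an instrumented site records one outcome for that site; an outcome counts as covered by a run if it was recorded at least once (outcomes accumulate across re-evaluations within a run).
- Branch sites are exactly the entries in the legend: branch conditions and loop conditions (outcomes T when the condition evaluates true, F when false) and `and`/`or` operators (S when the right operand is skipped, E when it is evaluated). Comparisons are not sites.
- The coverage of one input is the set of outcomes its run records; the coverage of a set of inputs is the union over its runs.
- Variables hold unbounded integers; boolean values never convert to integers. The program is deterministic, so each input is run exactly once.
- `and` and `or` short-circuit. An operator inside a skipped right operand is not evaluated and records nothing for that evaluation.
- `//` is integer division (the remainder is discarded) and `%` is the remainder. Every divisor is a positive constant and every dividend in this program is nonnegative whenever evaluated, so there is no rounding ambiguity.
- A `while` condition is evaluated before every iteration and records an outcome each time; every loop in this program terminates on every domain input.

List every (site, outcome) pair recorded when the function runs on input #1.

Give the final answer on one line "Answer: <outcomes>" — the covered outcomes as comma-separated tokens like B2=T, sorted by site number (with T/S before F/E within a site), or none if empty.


Simulating input #1 (h=3, p=1, t=3) step by step:
  B2->E, B1->F, B3->F, B4->T
as a set, this run covers: B1=F, B2=E, B3=F, B4=T
Answer: B1=F, B2=E, B3=F, B4=T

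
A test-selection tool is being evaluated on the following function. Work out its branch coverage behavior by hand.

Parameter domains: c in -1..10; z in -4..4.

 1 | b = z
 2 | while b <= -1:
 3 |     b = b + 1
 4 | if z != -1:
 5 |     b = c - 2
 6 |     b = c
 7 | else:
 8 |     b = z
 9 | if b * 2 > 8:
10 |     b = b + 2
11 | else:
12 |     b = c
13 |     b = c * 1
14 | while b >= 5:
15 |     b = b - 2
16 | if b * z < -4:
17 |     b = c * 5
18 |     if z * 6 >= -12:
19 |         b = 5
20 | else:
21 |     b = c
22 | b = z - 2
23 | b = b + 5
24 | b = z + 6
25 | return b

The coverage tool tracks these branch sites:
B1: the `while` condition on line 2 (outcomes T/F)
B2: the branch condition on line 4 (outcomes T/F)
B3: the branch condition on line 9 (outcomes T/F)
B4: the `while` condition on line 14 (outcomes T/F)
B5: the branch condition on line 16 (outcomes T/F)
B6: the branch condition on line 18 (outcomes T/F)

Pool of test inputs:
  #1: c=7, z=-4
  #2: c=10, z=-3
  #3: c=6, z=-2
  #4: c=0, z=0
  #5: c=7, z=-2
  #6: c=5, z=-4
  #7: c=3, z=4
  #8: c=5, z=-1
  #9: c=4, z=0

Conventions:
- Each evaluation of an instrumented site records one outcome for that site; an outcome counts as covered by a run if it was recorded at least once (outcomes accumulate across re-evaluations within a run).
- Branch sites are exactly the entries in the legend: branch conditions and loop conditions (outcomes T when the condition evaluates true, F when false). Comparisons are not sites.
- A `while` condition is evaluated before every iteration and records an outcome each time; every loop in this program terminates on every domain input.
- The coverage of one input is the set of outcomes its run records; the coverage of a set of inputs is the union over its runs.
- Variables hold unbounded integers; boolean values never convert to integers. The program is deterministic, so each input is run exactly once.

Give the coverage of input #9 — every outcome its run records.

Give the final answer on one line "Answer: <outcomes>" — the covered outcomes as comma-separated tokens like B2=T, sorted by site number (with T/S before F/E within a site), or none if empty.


Tracing the run of input #9 (c=4, z=0):
  B1->F, B2->T, B3->F, B4->F, B5->F
deduplicating events, the covered set is: B1=F, B2=T, B3=F, B4=F, B5=F
Answer: B1=F, B2=T, B3=F, B4=F, B5=F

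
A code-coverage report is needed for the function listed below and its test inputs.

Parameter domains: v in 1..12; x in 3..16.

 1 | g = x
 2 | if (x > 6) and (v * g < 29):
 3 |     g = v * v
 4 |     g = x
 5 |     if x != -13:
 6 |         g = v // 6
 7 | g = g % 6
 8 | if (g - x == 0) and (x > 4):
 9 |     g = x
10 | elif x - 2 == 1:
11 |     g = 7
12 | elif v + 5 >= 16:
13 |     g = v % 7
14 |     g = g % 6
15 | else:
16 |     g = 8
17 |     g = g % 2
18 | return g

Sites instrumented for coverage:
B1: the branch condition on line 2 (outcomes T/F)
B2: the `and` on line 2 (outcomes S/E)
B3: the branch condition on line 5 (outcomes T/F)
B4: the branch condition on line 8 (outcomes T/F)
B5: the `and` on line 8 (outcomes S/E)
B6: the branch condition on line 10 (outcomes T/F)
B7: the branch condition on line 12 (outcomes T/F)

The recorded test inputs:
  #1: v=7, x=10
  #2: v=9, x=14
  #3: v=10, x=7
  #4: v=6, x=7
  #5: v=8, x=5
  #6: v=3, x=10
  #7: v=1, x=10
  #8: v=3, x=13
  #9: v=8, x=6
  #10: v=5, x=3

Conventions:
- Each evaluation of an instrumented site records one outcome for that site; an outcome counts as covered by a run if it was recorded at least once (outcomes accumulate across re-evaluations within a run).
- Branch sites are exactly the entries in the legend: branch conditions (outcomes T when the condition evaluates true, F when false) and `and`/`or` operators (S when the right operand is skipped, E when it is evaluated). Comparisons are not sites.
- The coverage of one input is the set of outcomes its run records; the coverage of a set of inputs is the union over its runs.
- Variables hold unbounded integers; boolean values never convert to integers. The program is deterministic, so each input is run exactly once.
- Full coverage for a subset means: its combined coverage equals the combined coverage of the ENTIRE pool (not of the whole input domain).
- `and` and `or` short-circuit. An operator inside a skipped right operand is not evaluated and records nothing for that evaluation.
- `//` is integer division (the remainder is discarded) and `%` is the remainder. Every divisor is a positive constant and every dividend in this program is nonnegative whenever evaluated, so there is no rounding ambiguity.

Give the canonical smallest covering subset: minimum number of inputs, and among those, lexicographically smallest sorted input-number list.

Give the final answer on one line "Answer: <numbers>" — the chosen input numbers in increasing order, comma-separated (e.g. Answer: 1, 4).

test 1 (v=7, x=10) fires B2->E, B1->F, B5->S, B4->F, B6->F, B7->F; hits B1=F, B2=E, B4=F, B5=S, B6=F, B7=F
test 2 (v=9, x=14) fires B2->E, B1->F, B5->S, B4->F, B6->F, B7->F; hits B1=F, B2=E, B4=F, B5=S, B6=F, B7=F
test 3 (v=10, x=7) fires B2->E, B1->F, B5->S, B4->F, B6->F, B7->F; hits B1=F, B2=E, B4=F, B5=S, B6=F, B7=F
test 4 (v=6, x=7) fires B2->E, B1->F, B5->S, B4->F, B6->F, B7->F; hits B1=F, B2=E, B4=F, B5=S, B6=F, B7=F
test 5 (v=8, x=5) fires B2->S, B1->F, B5->E, B4->T; hits B1=F, B2=S, B4=T, B5=E
test 6 (v=3, x=10) fires B2->E, B1->F, B5->S, B4->F, B6->F, B7->F; hits B1=F, B2=E, B4=F, B5=S, B6=F, B7=F
test 7 (v=1, x=10) fires B2->E, B1->T, B3->T, B5->S, B4->F, B6->F, B7->F; hits B1=T, B2=E, B3=T, B4=F, B5=S, B6=F, B7=F
test 8 (v=3, x=13) fires B2->E, B1->F, B5->S, B4->F, B6->F, B7->F; hits B1=F, B2=E, B4=F, B5=S, B6=F, B7=F
test 9 (v=8, x=6) fires B2->S, B1->F, B5->S, B4->F, B6->F, B7->F; hits B1=F, B2=S, B4=F, B5=S, B6=F, B7=F
test 10 (v=5, x=3) fires B2->S, B1->F, B5->E, B4->F, B6->T; hits B1=F, B2=S, B4=F, B5=E, B6=T
pool-wide coverage (12 outcomes): B1=T, B1=F, B2=S, B2=E, B3=T, B4=T, B4=F, B5=S, B5=E, B6=T, B6=F, B7=F
no size-1 subset reaches all 12 outcomes (best union: 7/12)
no size-2 subset reaches all 12 outcomes (best union: 11/12)
at size 3, {5, 7, 10} reaches all 12 outcomes; every lexicographically earlier size-3 subset fails

Answer: 5, 7, 10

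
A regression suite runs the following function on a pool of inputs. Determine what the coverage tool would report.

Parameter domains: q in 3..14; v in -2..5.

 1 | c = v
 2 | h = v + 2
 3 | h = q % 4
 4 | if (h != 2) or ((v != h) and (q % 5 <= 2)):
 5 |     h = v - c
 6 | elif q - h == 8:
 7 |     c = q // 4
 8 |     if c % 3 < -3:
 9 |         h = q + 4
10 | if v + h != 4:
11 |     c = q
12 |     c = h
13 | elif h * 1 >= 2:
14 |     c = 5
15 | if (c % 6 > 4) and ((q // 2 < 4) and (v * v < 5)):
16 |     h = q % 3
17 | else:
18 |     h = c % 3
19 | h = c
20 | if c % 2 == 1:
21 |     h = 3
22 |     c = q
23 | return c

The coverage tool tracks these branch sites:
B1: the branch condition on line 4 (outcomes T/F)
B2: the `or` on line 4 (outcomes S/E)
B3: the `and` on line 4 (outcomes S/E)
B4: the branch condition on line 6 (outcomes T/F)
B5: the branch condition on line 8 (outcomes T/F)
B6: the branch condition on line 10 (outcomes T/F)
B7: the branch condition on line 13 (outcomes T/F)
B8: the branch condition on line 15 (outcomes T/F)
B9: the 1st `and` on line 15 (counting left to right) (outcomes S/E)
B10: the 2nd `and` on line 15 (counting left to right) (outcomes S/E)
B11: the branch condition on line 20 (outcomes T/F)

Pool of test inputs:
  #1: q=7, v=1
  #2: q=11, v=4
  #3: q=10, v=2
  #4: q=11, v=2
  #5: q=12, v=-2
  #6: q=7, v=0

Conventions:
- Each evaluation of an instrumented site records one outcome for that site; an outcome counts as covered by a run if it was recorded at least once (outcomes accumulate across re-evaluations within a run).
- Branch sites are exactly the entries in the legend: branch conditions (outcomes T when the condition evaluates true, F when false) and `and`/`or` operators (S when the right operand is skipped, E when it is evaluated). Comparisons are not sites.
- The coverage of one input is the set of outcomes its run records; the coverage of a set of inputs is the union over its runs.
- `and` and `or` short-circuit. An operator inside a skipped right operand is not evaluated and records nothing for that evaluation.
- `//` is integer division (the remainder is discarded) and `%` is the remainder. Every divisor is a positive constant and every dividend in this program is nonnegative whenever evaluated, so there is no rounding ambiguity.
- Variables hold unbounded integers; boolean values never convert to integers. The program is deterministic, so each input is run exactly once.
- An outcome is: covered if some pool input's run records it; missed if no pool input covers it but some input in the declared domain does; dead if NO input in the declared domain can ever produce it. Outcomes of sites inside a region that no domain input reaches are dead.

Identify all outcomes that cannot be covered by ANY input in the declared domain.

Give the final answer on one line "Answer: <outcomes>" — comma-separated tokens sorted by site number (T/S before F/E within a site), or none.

sweeping the full domain (96 inputs) for each outcome:
  B5=T: unreachable across the whole domain -> dead
  reachable outcomes have witnesses, e.g. B1=T (e.g. q=3, v=-2), B1=F (e.g. q=6, v=2), B2=S (e.g. q=3, v=-2), B2=E (e.g. q=6, v=-2)

Answer: B5=T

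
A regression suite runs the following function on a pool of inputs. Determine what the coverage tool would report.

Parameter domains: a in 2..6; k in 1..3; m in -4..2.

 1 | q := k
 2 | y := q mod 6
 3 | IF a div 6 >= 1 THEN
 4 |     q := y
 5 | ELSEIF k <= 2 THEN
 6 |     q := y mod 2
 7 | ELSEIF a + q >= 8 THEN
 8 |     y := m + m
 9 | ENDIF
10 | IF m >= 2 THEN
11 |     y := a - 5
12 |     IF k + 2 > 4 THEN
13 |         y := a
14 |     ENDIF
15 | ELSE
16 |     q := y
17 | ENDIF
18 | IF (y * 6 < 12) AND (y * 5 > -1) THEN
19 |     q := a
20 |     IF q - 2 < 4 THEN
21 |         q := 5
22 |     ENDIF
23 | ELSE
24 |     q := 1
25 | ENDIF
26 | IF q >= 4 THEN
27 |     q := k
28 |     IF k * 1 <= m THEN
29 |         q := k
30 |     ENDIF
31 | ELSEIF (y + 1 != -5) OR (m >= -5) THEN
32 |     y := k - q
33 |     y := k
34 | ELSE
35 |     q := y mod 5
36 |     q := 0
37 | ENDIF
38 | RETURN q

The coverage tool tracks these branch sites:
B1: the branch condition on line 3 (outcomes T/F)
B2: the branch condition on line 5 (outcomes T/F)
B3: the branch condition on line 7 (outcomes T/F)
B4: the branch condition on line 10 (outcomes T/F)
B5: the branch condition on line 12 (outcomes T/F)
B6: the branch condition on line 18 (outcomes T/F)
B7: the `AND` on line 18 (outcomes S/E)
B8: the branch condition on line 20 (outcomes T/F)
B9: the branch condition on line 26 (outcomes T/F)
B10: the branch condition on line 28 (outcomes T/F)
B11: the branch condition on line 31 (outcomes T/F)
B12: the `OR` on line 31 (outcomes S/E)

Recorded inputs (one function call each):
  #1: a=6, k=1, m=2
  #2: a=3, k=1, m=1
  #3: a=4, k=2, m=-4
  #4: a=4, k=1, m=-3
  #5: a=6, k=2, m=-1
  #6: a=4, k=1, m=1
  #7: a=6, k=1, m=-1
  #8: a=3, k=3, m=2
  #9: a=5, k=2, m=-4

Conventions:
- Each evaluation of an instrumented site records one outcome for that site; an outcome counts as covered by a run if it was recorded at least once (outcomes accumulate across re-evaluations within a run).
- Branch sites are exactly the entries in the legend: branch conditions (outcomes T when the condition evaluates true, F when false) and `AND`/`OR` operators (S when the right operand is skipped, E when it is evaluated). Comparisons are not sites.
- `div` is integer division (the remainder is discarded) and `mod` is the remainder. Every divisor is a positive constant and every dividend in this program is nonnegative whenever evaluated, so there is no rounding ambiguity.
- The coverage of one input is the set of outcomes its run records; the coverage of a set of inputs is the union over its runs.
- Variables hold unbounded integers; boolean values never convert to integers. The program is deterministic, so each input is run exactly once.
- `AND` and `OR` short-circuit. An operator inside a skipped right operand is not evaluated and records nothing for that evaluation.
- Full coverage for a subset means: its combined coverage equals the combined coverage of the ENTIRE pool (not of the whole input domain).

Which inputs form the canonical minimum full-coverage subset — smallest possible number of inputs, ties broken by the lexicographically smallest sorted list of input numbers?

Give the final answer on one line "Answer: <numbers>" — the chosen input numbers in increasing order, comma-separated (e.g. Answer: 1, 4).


input #1 (a=6, k=1, m=2): events B1->T, B4->T, B5->F, B7->E, B6->T, B8->F, B9->T, B10->T; covers B1=T, B4=T, B5=F, B6=T, B7=E, B8=F, B9=T, B10=T
input #2 (a=3, k=1, m=1): events B1->F, B2->T, B4->F, B7->E, B6->T, B8->T, B9->T, B10->T; covers B1=F, B2=T, B4=F, B6=T, B7=E, B8=T, B9=T, B10=T
input #3 (a=4, k=2, m=-4): events B1->F, B2->T, B4->F, B7->S, B6->F, B9->F, B12->S, B11->T; covers B1=F, B2=T, B4=F, B6=F, B7=S, B9=F, B11=T, B12=S
input #4 (a=4, k=1, m=-3): events B1->F, B2->T, B4->F, B7->E, B6->T, B8->T, B9->T, B10->F; covers B1=F, B2=T, B4=F, B6=T, B7=E, B8=T, B9=T, B10=F
input #5 (a=6, k=2, m=-1): events B1->T, B4->F, B7->S, B6->F, B9->F, B12->S, B11->T; covers B1=T, B4=F, B6=F, B7=S, B9=F, B11=T, B12=S
input #6 (a=4, k=1, m=1): events B1->F, B2->T, B4->F, B7->E, B6->T, B8->T, B9->T, B10->T; covers B1=F, B2=T, B4=F, B6=T, B7=E, B8=T, B9=T, B10=T
input #7 (a=6, k=1, m=-1): events B1->T, B4->F, B7->E, B6->T, B8->F, B9->T, B10->F; covers B1=T, B4=F, B6=T, B7=E, B8=F, B9=T, B10=F
input #8 (a=3, k=3, m=2): events B1->F, B2->F, B3->F, B4->T, B5->T, B7->S, B6->F, B9->F, B12->S, B11->T; covers B1=F, B2=F, B3=F, B4=T, B5=T, B6=F, B7=S, B9=F, B11=T, B12=S
input #9 (a=5, k=2, m=-4): events B1->F, B2->T, B4->F, B7->S, B6->F, B9->F, B12->S, B11->T; covers B1=F, B2=T, B4=F, B6=F, B7=S, B9=F, B11=T, B12=S
pool-wide coverage (21 outcomes): B1=T, B1=F, B2=T, B2=F, B3=F, B4=T, B4=F, B5=T, B5=F, B6=T, B6=F, B7=S, B7=E, B8=T, B8=F, B9=T, B9=F, B10=T, B10=F, B11=T, B12=S
size 1 is not enough: best union over all size-1 subsets is 10/21
size 2 is not enough: best union over all size-2 subsets is 17/21
inputs {1, 4, 8} (size 3) cover everything; no size-3 subset with a lexicographically smaller index list covers all 21
Answer: 1, 4, 8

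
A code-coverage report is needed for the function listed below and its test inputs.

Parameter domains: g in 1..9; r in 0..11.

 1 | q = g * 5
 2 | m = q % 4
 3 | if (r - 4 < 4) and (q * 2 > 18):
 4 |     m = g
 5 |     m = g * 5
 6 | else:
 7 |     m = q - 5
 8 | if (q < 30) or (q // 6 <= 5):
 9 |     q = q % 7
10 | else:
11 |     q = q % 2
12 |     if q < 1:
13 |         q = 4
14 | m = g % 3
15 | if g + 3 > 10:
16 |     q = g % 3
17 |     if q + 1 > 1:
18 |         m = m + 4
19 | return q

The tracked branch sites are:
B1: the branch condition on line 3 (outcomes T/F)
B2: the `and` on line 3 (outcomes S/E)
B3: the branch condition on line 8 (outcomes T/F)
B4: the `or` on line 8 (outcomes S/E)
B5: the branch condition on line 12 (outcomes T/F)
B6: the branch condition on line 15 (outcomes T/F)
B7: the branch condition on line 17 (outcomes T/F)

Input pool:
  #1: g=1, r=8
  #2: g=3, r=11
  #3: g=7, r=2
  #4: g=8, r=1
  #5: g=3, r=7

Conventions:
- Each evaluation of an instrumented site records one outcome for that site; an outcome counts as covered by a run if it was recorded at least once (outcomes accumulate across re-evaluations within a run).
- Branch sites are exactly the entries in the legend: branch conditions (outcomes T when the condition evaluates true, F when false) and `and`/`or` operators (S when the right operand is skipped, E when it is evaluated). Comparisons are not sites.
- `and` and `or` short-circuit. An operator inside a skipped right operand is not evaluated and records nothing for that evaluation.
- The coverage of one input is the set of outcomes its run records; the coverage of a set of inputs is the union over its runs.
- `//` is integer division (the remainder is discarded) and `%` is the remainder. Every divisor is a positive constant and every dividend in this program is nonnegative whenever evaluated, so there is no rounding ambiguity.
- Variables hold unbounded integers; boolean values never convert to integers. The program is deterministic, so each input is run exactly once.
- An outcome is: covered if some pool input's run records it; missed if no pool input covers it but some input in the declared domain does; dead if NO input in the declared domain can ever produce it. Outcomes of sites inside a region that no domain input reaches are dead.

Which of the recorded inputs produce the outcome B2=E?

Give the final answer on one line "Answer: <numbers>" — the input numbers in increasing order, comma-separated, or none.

input #1 (g=1, r=8): does not record B2=E
input #2 (g=3, r=11): does not record B2=E
input #3 (g=7, r=2): records B2=E
input #4 (g=8, r=1): records B2=E
input #5 (g=3, r=7): records B2=E

Answer: 3, 4, 5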